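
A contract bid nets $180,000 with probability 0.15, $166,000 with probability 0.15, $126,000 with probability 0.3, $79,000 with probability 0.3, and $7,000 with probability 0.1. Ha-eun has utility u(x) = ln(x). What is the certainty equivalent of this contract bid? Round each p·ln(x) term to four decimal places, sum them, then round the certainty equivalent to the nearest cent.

E[u] = 0.15·ln(180000) + 0.15·ln(166000) + 0.3·ln(126000) + 0.3·ln(79000) + 0.1·ln(7000) = 1.8151 + 1.8030 + 3.5232 + 3.3832 + 0.8854 = 11.4099
CE = e^11.4099 ≈ 90210.40

$90,210.40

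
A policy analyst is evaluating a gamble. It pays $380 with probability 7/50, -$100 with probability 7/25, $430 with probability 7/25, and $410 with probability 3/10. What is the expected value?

EV = 7/50 × 380 + 7/25 × (-100) + 7/25 × 430 + 3/10 × 410 = 53.2 − 28 + 120.4 + 123 = 268.6

$268.60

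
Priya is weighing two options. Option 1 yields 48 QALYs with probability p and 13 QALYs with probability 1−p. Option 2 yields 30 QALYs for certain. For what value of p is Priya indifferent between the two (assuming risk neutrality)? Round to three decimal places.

p·48 + (1−p)·13 = 30
35p + 13 = 30
p = (30 − 13) / 35

p = 0.486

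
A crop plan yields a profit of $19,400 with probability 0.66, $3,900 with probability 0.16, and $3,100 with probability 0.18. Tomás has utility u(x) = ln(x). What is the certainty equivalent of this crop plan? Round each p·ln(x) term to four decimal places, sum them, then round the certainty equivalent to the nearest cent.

E[u] = 0.66·ln(19400) + 0.16·ln(3900) + 0.18·ln(3100) = 6.5162 + 1.3230 + 1.4470 = 9.2862
CE = e^9.2862 ≈ 10788.11

$10,788.11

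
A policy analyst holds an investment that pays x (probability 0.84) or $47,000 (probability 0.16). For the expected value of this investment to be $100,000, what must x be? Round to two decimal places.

x = $110,095.24

0.84·x + 0.16·47000 = 100000
0.84·x = 100000 − 7520 = 92480
x = 92480 / 0.84 = 110095.2381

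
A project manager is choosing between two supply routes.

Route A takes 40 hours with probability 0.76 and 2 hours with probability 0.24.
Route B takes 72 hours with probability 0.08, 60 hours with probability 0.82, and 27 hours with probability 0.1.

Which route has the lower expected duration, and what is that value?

Route A = 0.76 × 40 + 0.24 × 2 = 30.4 + 0.48 = 30.88
Route B = 0.08 × 72 + 0.82 × 60 + 0.1 × 27 = 5.76 + 49.2 + 2.7 = 57.66

Route A (30.88 hours)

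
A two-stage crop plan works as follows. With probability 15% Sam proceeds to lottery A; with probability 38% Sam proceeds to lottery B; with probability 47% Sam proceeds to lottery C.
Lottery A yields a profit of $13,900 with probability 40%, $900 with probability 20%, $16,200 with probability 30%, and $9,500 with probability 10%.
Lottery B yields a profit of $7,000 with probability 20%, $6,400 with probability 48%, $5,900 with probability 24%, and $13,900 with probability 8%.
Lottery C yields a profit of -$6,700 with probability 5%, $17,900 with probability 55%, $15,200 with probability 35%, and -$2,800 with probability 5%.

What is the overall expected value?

EV(A) = 0.4 × 13900 + 0.2 × 900 + 0.3 × 16200 + 0.1 × 9500 = 5560 + 180 + 4860 + 950 = 11550
EV(B) = 0.2 × 7000 + 0.48 × 6400 + 0.24 × 5900 + 0.08 × 13900 = 1400 + 3072 + 1416 + 1112 = 7000
EV(C) = 0.05 × (-6700) + 0.55 × 17900 + 0.35 × 15200 + 0.05 × (-2800) = -335 + 9845 + 5320 − 140 = 14690
Overall = 0.15 × 11550 + 0.38 × 7000 + 0.47 × 14690 = 1732.5 + 2660 + 6904.3 = 11296.8

$11,296.80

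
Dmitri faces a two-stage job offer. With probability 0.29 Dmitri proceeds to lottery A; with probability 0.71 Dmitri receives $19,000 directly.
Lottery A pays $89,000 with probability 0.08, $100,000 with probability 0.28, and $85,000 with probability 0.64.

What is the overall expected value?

$39,450.80

EV(A) = 0.08 × 89000 + 0.28 × 100000 + 0.64 × 85000 = 7120 + 28000 + 54400 = 89520
Branch B: 19000 (certain)
Overall = 0.29 × 89520 + 0.71 × 19000 = 25960.8 + 13490 = 39450.8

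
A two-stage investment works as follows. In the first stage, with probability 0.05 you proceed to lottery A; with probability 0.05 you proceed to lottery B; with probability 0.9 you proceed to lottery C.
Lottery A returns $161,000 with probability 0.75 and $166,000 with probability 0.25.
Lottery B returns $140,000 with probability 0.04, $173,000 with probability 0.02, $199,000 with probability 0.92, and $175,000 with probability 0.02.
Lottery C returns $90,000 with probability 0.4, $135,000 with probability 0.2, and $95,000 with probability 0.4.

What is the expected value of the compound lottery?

$108,794.50

EV(A) = 0.75 × 161000 + 0.25 × 166000 = 120750 + 41500 = 162250
EV(B) = 0.04 × 140000 + 0.02 × 173000 + 0.92 × 199000 + 0.02 × 175000 = 5600 + 3460 + 183080 + 3500 = 195640
EV(C) = 0.4 × 90000 + 0.2 × 135000 + 0.4 × 95000 = 36000 + 27000 + 38000 = 101000
Overall = 0.05 × 162250 + 0.05 × 195640 + 0.9 × 101000 = 8112.5 + 9782 + 90900 = 108794.5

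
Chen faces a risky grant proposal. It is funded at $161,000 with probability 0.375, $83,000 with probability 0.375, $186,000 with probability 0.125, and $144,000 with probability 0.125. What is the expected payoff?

$132,750

EV = 0.375 × 161000 + 0.375 × 83000 + 0.125 × 186000 + 0.125 × 144000 = 60375 + 31125 + 23250 + 18000 = 132750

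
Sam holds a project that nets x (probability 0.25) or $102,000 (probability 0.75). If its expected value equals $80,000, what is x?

x = $14,000

0.25·x + 0.75·102000 = 80000
0.25·x = 80000 − 76500 = 3500
x = 3500 / 0.25 = 14000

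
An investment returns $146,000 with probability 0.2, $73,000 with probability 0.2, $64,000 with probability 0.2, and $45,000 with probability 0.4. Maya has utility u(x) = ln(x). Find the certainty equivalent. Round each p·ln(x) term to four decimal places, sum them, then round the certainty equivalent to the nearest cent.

E[u] = 0.2·ln(146000) + 0.2·ln(73000) + 0.2·ln(64000) + 0.4·ln(45000) = 2.3783 + 2.2396 + 2.2133 + 4.2858 = 11.1170
CE = e^11.1170 ≈ 67305.69

$67,305.69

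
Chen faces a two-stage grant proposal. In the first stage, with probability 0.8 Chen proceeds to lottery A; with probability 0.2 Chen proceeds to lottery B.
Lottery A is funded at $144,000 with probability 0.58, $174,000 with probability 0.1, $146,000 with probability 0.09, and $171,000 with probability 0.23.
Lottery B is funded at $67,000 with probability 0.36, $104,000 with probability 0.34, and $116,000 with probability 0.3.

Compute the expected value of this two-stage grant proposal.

EV(A) = 0.58 × 144000 + 0.1 × 174000 + 0.09 × 146000 + 0.23 × 171000 = 83520 + 17400 + 13140 + 39330 = 153390
EV(B) = 0.36 × 67000 + 0.34 × 104000 + 0.3 × 116000 = 24120 + 35360 + 34800 = 94280
Overall = 0.8 × 153390 + 0.2 × 94280 = 122712 + 18856 = 141568

$141,568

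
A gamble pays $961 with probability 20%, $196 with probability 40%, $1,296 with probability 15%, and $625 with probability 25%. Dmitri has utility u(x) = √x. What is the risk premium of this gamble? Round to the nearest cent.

$71.35

E[u] = 0.2·√961 + 0.4·√196 + 0.15·√1296 + 0.25·√625 = 0.2·31 + 0.4·14 + 0.15·36 + 0.25·25 = 23.45
CE = (23.45)² = 549.9025
Risk premium = EV − CE = 621.25 − 549.9025 = 71.3475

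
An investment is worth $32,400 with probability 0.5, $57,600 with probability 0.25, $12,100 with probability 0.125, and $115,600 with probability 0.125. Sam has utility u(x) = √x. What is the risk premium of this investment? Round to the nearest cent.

$4,023.44

E[u] = 0.5·√32400 + 0.25·√57600 + 0.125·√12100 + 0.125·√115600 = 0.5·180 + 0.25·240 + 0.125·110 + 0.125·340 = 206.25
CE = (206.25)² = 42539.0625
Risk premium = EV − CE = 46562.5 − 42539.0625 = 4023.4375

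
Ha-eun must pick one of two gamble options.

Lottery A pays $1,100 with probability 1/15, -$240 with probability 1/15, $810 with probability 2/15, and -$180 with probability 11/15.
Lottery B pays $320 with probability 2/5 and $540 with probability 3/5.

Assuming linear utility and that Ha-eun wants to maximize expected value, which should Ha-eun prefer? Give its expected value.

Lottery A = 1/15 × 1100 + 1/15 × (-240) + 2/15 × 810 + 11/15 × (-180) = 73.3333 − 16 + 108 − 132 = 33.3333
Lottery B = 2/5 × 320 + 3/5 × 540 = 128 + 324 = 452

Lottery B ($452)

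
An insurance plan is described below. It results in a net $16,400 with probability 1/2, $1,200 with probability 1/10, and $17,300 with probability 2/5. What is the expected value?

$15,240

EV = 1/2 × 16400 + 1/10 × 1200 + 2/5 × 17300 = 8200 + 120 + 6920 = 15240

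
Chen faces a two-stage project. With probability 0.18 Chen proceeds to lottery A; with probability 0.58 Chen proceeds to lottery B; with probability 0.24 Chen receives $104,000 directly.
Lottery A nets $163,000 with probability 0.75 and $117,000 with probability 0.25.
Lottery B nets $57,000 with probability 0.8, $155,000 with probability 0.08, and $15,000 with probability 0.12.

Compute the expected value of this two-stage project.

EV(A) = 0.75 × 163000 + 0.25 × 117000 = 122250 + 29250 = 151500
EV(B) = 0.8 × 57000 + 0.08 × 155000 + 0.12 × 15000 = 45600 + 12400 + 1800 = 59800
Branch C: 104000 (certain)
Overall = 0.18 × 151500 + 0.58 × 59800 + 0.24 × 104000 = 27270 + 34684 + 24960 = 86914

$86,914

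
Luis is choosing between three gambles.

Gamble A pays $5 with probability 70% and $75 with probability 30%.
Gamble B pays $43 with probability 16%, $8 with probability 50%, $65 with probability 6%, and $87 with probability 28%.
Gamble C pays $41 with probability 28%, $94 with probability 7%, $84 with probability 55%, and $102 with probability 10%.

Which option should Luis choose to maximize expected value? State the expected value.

Gamble A = 0.7 × 5 + 0.3 × 75 = 3.5 + 22.5 = 26
Gamble B = 0.16 × 43 + 0.5 × 8 + 0.06 × 65 + 0.28 × 87 = 6.88 + 4 + 3.9 + 24.36 = 39.14
Gamble C = 0.28 × 41 + 0.07 × 94 + 0.55 × 84 + 0.1 × 102 = 11.48 + 6.58 + 46.2 + 10.2 = 74.46

Gamble C ($74.46)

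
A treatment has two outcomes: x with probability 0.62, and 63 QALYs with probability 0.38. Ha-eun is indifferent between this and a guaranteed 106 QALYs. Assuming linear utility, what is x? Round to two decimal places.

0.62·x + 0.38·63 = 106
0.62·x = 106 − 23.94 = 82.06
x = 82.06 / 0.62 = 132.3548

x = 132.35 QALYs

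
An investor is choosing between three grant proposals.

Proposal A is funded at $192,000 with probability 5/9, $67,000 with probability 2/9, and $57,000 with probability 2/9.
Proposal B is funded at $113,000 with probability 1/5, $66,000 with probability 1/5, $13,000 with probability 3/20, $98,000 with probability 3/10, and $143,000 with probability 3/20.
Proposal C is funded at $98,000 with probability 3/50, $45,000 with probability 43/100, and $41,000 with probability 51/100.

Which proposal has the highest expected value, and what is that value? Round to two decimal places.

Proposal A = 5/9 × 192000 + 2/9 × 67000 + 2/9 × 57000 = 106666.6667 + 14888.8889 + 12666.6667 = 134222.2222
Proposal B = 1/5 × 113000 + 1/5 × 66000 + 3/20 × 13000 + 3/10 × 98000 + 3/20 × 143000 = 22600 + 13200 + 1950 + 29400 + 21450 = 88600
Proposal C = 3/50 × 98000 + 43/100 × 45000 + 51/100 × 41000 = 5880 + 19350 + 20910 = 46140

Proposal A ($134,222.22)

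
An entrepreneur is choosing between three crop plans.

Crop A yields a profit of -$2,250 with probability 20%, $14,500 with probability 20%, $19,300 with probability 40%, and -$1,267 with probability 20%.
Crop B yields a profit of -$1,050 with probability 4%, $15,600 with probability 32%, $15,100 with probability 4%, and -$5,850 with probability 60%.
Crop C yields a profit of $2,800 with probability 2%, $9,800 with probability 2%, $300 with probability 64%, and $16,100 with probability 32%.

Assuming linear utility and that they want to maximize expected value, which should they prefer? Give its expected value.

Crop A = 0.2 × (-2250) + 0.2 × 14500 + 0.4 × 19300 + 0.2 × (-1267) = -450 + 2900 + 7720 − 253.4 = 9916.6
Crop B = 0.04 × (-1050) + 0.32 × 15600 + 0.04 × 15100 + 0.6 × (-5850) = -42 + 4992 + 604 − 3510 = 2044
Crop C = 0.02 × 2800 + 0.02 × 9800 + 0.64 × 300 + 0.32 × 16100 = 56 + 196 + 192 + 5152 = 5596

Crop A ($9,916.60)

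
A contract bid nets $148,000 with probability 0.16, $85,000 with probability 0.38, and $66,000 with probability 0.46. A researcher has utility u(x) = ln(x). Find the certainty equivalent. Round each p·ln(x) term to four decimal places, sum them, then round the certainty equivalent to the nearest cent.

E[u] = 0.16·ln(148000) + 0.38·ln(85000) + 0.46·ln(66000) = 1.9048 + 4.3132 + 5.1048 = 11.3228
CE = e^11.3228 ≈ 82685.54

$82,685.54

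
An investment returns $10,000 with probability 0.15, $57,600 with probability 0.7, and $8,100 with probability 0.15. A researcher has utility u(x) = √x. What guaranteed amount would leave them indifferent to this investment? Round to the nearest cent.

E[u] = 0.15·√10000 + 0.7·√57600 + 0.15·√8100 = 0.15·100 + 0.7·240 + 0.15·90 = 196.5
CE = (196.5)² = 38612.25

$38,612.25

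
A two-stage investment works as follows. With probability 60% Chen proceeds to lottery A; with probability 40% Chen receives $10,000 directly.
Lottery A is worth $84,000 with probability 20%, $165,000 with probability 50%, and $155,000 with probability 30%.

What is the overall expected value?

EV(A) = 0.2 × 84000 + 0.5 × 165000 + 0.3 × 155000 = 16800 + 82500 + 46500 = 145800
Branch B: 10000 (certain)
Overall = 0.6 × 145800 + 0.4 × 10000 = 87480 + 4000 = 91480

$91,480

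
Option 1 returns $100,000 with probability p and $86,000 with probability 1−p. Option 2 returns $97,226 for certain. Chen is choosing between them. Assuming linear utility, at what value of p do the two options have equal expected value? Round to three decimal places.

p·100000 + (1−p)·86000 = 97226
14000p + 86000 = 97226
p = (97226 − 86000) / 14000

p = 0.802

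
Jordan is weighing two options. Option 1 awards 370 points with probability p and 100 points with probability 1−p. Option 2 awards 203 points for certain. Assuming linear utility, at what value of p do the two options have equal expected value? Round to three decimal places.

p = 0.381

p·370 + (1−p)·100 = 203
270p + 100 = 203
p = (203 − 100) / 270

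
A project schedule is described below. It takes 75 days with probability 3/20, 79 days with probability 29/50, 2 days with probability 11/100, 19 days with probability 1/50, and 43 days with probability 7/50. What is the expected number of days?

EV = 3/20 × 75 + 29/50 × 79 + 11/100 × 2 + 1/50 × 19 + 7/50 × 43 = 11.25 + 45.82 + 0.22 + 0.38 + 6.02 = 63.69

63.69 days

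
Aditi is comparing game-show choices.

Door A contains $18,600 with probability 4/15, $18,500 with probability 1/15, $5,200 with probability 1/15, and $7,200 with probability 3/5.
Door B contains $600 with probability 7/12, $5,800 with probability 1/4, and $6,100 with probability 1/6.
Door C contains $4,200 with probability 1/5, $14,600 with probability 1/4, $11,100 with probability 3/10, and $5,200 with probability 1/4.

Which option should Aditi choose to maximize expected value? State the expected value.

Door A ($10,860)

Door A = 4/15 × 18600 + 1/15 × 18500 + 1/15 × 5200 + 3/5 × 7200 = 4960 + 1233.3333 + 346.6667 + 4320 = 10860
Door B = 7/12 × 600 + 1/4 × 5800 + 1/6 × 6100 = 350 + 1450 + 1016.6667 = 2816.6667
Door C = 1/5 × 4200 + 1/4 × 14600 + 3/10 × 11100 + 1/4 × 5200 = 840 + 3650 + 3330 + 1300 = 9120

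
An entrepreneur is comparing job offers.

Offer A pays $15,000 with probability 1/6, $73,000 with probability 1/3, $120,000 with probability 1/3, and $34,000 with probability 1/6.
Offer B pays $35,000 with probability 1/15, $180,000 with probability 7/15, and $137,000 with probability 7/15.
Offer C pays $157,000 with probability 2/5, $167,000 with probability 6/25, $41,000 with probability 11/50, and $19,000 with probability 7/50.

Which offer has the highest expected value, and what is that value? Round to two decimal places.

Offer B ($150,266.67)

Offer A = 1/6 × 15000 + 1/3 × 73000 + 1/3 × 120000 + 1/6 × 34000 = 2500 + 24333.3333 + 40000 + 5666.6667 = 72500
Offer B = 1/15 × 35000 + 7/15 × 180000 + 7/15 × 137000 = 2333.3333 + 84000 + 63933.3333 = 150266.6667
Offer C = 2/5 × 157000 + 6/25 × 167000 + 11/50 × 41000 + 7/50 × 19000 = 62800 + 40080 + 9020 + 2660 = 114560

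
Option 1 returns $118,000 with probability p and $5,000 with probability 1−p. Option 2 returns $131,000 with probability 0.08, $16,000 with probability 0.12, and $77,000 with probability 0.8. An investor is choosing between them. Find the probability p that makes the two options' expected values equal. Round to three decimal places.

EV(Option 2) = 0.08 × 131000 + 0.12 × 16000 + 0.8 × 77000 = 10480 + 1920 + 61600 = 74000
p·118000 + (1−p)·5000 = 74000
113000p + 5000 = 74000
p = (74000 − 5000) / 113000

p = 0.611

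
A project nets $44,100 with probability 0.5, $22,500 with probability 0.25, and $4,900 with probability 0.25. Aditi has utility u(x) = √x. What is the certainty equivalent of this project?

E[u] = 0.5·√44100 + 0.25·√22500 + 0.25·√4900 = 0.5·210 + 0.25·150 + 0.25·70 = 160
CE = (160)² = 25600

$25,600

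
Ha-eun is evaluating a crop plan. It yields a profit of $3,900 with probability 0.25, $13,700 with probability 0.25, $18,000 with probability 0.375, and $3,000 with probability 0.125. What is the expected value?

$11,525

EV = 0.25 × 3900 + 0.25 × 13700 + 0.375 × 18000 + 0.125 × 3000 = 975 + 3425 + 6750 + 375 = 11525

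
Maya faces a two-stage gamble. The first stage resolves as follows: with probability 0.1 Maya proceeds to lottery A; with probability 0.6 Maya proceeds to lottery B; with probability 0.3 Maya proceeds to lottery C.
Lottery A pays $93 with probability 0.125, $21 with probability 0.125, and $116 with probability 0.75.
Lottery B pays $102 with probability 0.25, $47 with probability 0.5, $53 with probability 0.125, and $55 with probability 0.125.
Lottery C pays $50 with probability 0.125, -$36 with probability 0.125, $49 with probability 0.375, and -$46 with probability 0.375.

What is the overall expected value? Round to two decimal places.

$48.49

EV(A) = 0.125 × 93 + 0.125 × 21 + 0.75 × 116 = 11.625 + 2.625 + 87 = 101.25
EV(B) = 0.25 × 102 + 0.5 × 47 + 0.125 × 53 + 0.125 × 55 = 25.5 + 23.5 + 6.625 + 6.875 = 62.5
EV(C) = 0.125 × 50 + 0.125 × (-36) + 0.375 × 49 + 0.375 × (-46) = 6.25 − 4.5 + 18.375 − 17.25 = 2.875
Overall = 0.1 × 101.25 + 0.6 × 62.5 + 0.3 × 2.875 = 10.125 + 37.5 + 0.8625 = 48.4875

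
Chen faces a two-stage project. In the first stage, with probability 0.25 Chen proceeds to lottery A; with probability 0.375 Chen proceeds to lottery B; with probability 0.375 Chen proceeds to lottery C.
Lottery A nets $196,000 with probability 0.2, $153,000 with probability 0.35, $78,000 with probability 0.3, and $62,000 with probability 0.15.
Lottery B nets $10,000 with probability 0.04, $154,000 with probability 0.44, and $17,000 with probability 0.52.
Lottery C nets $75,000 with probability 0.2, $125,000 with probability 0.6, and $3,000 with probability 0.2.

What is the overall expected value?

$94,212.50

EV(A) = 0.2 × 196000 + 0.35 × 153000 + 0.3 × 78000 + 0.15 × 62000 = 39200 + 53550 + 23400 + 9300 = 125450
EV(B) = 0.04 × 10000 + 0.44 × 154000 + 0.52 × 17000 = 400 + 67760 + 8840 = 77000
EV(C) = 0.2 × 75000 + 0.6 × 125000 + 0.2 × 3000 = 15000 + 75000 + 600 = 90600
Overall = 0.25 × 125450 + 0.375 × 77000 + 0.375 × 90600 = 31362.5 + 28875 + 33975 = 94212.5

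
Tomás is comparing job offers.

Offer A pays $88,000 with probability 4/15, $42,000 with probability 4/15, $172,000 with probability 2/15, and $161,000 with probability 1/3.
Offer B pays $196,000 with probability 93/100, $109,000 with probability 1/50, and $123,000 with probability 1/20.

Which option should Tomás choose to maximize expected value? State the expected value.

Offer A = 4/15 × 88000 + 4/15 × 42000 + 2/15 × 172000 + 1/3 × 161000 = 23466.6667 + 11200 + 22933.3333 + 53666.6667 = 111266.6667
Offer B = 93/100 × 196000 + 1/50 × 109000 + 1/20 × 123000 = 182280 + 2180 + 6150 = 190610

Offer B ($190,610)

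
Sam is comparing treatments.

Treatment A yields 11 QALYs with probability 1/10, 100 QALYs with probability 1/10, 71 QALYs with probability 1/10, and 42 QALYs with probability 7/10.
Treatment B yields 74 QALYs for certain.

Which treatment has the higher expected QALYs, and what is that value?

Treatment A = 1/10 × 11 + 1/10 × 100 + 1/10 × 71 + 7/10 × 42 = 1.1 + 10 + 7.1 + 29.4 = 47.6
Treatment B: 74 (certain)

Treatment B (74 QALYs)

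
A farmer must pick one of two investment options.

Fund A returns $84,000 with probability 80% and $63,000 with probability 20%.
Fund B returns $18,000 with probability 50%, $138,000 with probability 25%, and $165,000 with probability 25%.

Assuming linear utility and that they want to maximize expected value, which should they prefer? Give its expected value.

Fund B ($84,750)

Fund A = 0.8 × 84000 + 0.2 × 63000 = 67200 + 12600 = 79800
Fund B = 0.5 × 18000 + 0.25 × 138000 + 0.25 × 165000 = 9000 + 34500 + 41250 = 84750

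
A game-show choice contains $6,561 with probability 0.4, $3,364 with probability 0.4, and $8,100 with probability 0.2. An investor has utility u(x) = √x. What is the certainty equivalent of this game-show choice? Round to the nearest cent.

$5,416.96

E[u] = 0.4·√6561 + 0.4·√3364 + 0.2·√8100 = 0.4·81 + 0.4·58 + 0.2·90 = 73.6
CE = (73.6)² = 5416.96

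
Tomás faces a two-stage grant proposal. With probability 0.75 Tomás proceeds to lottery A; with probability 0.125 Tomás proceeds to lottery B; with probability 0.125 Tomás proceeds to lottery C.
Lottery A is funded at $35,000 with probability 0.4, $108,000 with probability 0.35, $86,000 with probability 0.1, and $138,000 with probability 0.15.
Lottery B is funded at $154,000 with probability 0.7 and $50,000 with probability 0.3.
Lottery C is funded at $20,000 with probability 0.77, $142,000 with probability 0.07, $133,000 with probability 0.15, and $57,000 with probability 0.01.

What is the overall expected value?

$81,907.50

EV(A) = 0.4 × 35000 + 0.35 × 108000 + 0.1 × 86000 + 0.15 × 138000 = 14000 + 37800 + 8600 + 20700 = 81100
EV(B) = 0.7 × 154000 + 0.3 × 50000 = 107800 + 15000 = 122800
EV(C) = 0.77 × 20000 + 0.07 × 142000 + 0.15 × 133000 + 0.01 × 57000 = 15400 + 9940 + 19950 + 570 = 45860
Overall = 0.75 × 81100 + 0.125 × 122800 + 0.125 × 45860 = 60825 + 15350 + 5732.5 = 81907.5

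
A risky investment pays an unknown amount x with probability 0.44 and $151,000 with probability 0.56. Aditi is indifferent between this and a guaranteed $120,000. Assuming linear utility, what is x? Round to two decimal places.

x = $80,545.45

0.44·x + 0.56·151000 = 120000
0.44·x = 120000 − 84560 = 35440
x = 35440 / 0.44 = 80545.4545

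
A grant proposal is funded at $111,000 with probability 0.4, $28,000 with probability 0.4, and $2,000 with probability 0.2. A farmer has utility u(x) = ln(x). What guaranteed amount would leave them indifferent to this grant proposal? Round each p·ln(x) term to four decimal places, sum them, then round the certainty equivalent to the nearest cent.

E[u] = 0.4·ln(111000) + 0.4·ln(28000) + 0.2·ln(2000) = 4.6469 + 4.0960 + 1.5202 = 10.2631
CE = e^10.2631 ≈ 28655.48

$28,655.48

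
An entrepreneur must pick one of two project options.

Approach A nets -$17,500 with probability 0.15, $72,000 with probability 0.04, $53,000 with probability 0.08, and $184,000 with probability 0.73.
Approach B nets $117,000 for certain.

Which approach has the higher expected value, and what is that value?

Approach A ($138,815)

Approach A = 0.15 × (-17500) + 0.04 × 72000 + 0.08 × 53000 + 0.73 × 184000 = -2625 + 2880 + 4240 + 134320 = 138815
Approach B: 117000 (certain)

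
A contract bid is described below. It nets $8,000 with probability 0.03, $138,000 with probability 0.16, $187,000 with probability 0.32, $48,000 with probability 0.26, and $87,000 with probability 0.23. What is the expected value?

EV = 0.03 × 8000 + 0.16 × 138000 + 0.32 × 187000 + 0.26 × 48000 + 0.23 × 87000 = 240 + 22080 + 59840 + 12480 + 20010 = 114650

$114,650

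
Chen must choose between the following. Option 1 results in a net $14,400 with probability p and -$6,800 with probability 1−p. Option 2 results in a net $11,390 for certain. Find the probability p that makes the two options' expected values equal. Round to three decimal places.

p = 0.858

p·14400 + (1−p)·(-6800) = 11390
21200p − 6800 = 11390
p = (11390 + 6800) / 21200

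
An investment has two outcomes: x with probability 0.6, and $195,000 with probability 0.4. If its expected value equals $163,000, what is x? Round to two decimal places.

0.6·x + 0.4·195000 = 163000
0.6·x = 163000 − 78000 = 85000
x = 85000 / 0.6 = 141666.6667

x = $141,666.67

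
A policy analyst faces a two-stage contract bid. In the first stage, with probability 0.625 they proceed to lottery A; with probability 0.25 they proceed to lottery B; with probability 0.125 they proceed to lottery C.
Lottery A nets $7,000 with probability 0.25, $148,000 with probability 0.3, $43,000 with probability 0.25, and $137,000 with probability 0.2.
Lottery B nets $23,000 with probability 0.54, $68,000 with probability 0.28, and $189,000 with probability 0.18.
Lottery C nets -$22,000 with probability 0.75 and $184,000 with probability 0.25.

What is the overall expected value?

EV(A) = 0.25 × 7000 + 0.3 × 148000 + 0.25 × 43000 + 0.2 × 137000 = 1750 + 44400 + 10750 + 27400 = 84300
EV(B) = 0.54 × 23000 + 0.28 × 68000 + 0.18 × 189000 = 12420 + 19040 + 34020 = 65480
EV(C) = 0.75 × (-22000) + 0.25 × 184000 = -16500 + 46000 = 29500
Overall = 0.625 × 84300 + 0.25 × 65480 + 0.125 × 29500 = 52687.5 + 16370 + 3687.5 = 72745

$72,745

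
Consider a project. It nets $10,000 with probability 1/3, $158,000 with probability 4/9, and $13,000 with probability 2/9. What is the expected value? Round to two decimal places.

EV = 1/3 × 10000 + 4/9 × 158000 + 2/9 × 13000 = 3333.3333 + 70222.2222 + 2888.8889 = 76444.4444

$76,444.44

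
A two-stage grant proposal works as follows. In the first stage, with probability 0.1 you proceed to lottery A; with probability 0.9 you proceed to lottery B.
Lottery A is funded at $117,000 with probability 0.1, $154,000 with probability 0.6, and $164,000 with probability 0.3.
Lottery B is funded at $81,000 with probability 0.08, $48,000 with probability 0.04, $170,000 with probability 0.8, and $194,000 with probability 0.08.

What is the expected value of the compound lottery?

$159,258

EV(A) = 0.1 × 117000 + 0.6 × 154000 + 0.3 × 164000 = 11700 + 92400 + 49200 = 153300
EV(B) = 0.08 × 81000 + 0.04 × 48000 + 0.8 × 170000 + 0.08 × 194000 = 6480 + 1920 + 136000 + 15520 = 159920
Overall = 0.1 × 153300 + 0.9 × 159920 = 15330 + 143928 = 159258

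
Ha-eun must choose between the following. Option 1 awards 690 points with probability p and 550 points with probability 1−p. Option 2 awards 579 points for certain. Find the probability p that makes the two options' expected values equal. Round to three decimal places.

p·690 + (1−p)·550 = 579
140p + 550 = 579
p = (579 − 550) / 140

p = 0.207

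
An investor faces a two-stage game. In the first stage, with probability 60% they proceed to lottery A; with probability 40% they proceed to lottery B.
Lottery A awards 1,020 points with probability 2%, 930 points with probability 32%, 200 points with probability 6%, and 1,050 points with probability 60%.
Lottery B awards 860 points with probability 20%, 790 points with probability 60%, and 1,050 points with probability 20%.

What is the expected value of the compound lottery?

EV(A) = 0.02 × 1020 + 0.32 × 930 + 0.06 × 200 + 0.6 × 1050 = 20.4 + 297.6 + 12 + 630 = 960
EV(B) = 0.2 × 860 + 0.6 × 790 + 0.2 × 1050 = 172 + 474 + 210 = 856
Overall = 0.6 × 960 + 0.4 × 856 = 576 + 342.4 = 918.4

918.4 points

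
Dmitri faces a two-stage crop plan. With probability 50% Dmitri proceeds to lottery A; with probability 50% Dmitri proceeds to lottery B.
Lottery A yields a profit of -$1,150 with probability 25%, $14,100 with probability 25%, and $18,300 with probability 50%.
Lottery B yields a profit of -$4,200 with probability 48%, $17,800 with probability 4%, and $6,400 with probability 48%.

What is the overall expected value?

$7,077.75

EV(A) = 0.25 × (-1150) + 0.25 × 14100 + 0.5 × 18300 = -287.5 + 3525 + 9150 = 12387.5
EV(B) = 0.48 × (-4200) + 0.04 × 17800 + 0.48 × 6400 = -2016 + 712 + 3072 = 1768
Overall = 0.5 × 12387.5 + 0.5 × 1768 = 6193.75 + 884 = 7077.75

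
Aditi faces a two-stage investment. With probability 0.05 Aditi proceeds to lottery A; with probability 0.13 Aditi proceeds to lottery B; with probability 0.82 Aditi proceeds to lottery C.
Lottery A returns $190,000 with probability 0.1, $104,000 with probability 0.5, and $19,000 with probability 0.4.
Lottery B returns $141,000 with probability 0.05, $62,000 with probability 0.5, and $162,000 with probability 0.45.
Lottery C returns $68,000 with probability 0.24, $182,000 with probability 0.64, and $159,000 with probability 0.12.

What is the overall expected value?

EV(A) = 0.1 × 190000 + 0.5 × 104000 + 0.4 × 19000 = 19000 + 52000 + 7600 = 78600
EV(B) = 0.05 × 141000 + 0.5 × 62000 + 0.45 × 162000 = 7050 + 31000 + 72900 = 110950
EV(C) = 0.24 × 68000 + 0.64 × 182000 + 0.12 × 159000 = 16320 + 116480 + 19080 = 151880
Overall = 0.05 × 78600 + 0.13 × 110950 + 0.82 × 151880 = 3930 + 14423.5 + 124541.6 = 142895.1

$142,895.10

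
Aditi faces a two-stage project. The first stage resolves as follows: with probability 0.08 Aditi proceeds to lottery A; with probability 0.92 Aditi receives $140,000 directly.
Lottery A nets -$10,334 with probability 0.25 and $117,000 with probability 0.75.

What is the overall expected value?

$135,613.32

EV(A) = 0.25 × (-10334) + 0.75 × 117000 = -2583.5 + 87750 = 85166.5
Branch B: 140000 (certain)
Overall = 0.08 × 85166.5 + 0.92 × 140000 = 6813.32 + 128800 = 135613.32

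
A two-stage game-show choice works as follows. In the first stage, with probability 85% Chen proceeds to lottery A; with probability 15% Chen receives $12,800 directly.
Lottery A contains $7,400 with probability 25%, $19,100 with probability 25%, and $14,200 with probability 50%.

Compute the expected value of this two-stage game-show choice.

EV(A) = 0.25 × 7400 + 0.25 × 19100 + 0.5 × 14200 = 1850 + 4775 + 7100 = 13725
Branch B: 12800 (certain)
Overall = 0.85 × 13725 + 0.15 × 12800 = 11666.25 + 1920 = 13586.25

$13,586.25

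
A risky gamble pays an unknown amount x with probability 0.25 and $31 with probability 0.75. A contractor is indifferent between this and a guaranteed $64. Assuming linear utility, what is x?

0.25·x + 0.75·31 = 64
0.25·x = 64 − 23.25 = 40.75
x = 40.75 / 0.25 = 163

x = $163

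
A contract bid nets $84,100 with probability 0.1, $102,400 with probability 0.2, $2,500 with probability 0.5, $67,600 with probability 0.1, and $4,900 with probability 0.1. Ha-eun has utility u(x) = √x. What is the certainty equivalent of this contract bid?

E[u] = 0.1·√84100 + 0.2·√102400 + 0.5·√2500 + 0.1·√67600 + 0.1·√4900 = 0.1·290 + 0.2·320 + 0.5·50 + 0.1·260 + 0.1·70 = 151
CE = (151)² = 22801

$22,801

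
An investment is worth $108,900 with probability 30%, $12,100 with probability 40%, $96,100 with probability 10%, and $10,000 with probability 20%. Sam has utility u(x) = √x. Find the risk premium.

$11,484

E[u] = 0.3·√108900 + 0.4·√12100 + 0.1·√96100 + 0.2·√10000 = 0.3·330 + 0.4·110 + 0.1·310 + 0.2·100 = 194
CE = (194)² = 37636
Risk premium = EV − CE = 49120 − 37636 = 11484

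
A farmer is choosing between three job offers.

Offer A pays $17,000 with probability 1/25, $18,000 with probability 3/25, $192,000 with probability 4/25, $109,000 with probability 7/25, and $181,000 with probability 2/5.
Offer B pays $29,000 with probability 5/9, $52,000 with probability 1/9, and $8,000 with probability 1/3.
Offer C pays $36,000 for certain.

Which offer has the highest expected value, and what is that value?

Offer A = 1/25 × 17000 + 3/25 × 18000 + 4/25 × 192000 + 7/25 × 109000 + 2/5 × 181000 = 680 + 2160 + 30720 + 30520 + 72400 = 136480
Offer B = 5/9 × 29000 + 1/9 × 52000 + 1/3 × 8000 = 16111.1111 + 5777.7778 + 2666.6667 = 24555.5556
Offer C: 36000 (certain)

Offer A ($136,480)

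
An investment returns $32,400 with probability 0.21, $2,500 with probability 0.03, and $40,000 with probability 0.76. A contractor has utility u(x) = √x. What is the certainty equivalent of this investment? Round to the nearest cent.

$36,595.69

E[u] = 0.21·√32400 + 0.03·√2500 + 0.76·√40000 = 0.21·180 + 0.03·50 + 0.76·200 = 191.3
CE = (191.3)² = 36595.69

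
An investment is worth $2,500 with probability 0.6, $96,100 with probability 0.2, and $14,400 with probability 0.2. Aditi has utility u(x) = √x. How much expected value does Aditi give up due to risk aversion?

$10,144

E[u] = 0.6·√2500 + 0.2·√96100 + 0.2·√14400 = 0.6·50 + 0.2·310 + 0.2·120 = 116
CE = (116)² = 13456
Risk premium = EV − CE = 23600 − 13456 = 10144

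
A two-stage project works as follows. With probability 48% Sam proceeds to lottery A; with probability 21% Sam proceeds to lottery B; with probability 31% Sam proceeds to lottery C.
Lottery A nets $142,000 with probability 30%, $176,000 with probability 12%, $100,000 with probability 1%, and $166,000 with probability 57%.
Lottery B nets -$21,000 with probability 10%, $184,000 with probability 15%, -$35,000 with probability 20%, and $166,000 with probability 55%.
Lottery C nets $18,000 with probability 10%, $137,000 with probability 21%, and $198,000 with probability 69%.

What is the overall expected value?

$151,370.10

EV(A) = 0.3 × 142000 + 0.12 × 176000 + 0.01 × 100000 + 0.57 × 166000 = 42600 + 21120 + 1000 + 94620 = 159340
EV(B) = 0.1 × (-21000) + 0.15 × 184000 + 0.2 × (-35000) + 0.55 × 166000 = -2100 + 27600 − 7000 + 91300 = 109800
EV(C) = 0.1 × 18000 + 0.21 × 137000 + 0.69 × 198000 = 1800 + 28770 + 136620 = 167190
Overall = 0.48 × 159340 + 0.21 × 109800 + 0.31 × 167190 = 76483.2 + 23058 + 51828.9 = 151370.1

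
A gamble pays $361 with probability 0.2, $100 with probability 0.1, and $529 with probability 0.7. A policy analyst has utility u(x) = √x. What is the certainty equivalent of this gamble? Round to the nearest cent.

$436.81

E[u] = 0.2·√361 + 0.1·√100 + 0.7·√529 = 0.2·19 + 0.1·10 + 0.7·23 = 20.9
CE = (20.9)² = 436.81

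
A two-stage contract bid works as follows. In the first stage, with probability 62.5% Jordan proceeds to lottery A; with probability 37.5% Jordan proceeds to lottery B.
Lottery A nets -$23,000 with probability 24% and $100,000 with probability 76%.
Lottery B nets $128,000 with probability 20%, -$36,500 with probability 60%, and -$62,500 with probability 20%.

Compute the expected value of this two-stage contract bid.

EV(A) = 0.24 × (-23000) + 0.76 × 100000 = -5520 + 76000 = 70480
EV(B) = 0.2 × 128000 + 0.6 × (-36500) + 0.2 × (-62500) = 25600 − 21900 − 12500 = -8800
Overall = 0.625 × 70480 + 0.375 × (-8800) = 44050 − 3300 = 40750

$40,750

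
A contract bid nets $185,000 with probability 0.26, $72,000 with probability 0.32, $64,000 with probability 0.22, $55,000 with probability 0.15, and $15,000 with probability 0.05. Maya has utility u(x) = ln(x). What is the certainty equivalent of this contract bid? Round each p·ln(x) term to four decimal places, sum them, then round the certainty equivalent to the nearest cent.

E[u] = 0.26·ln(185000) + 0.32·ln(72000) + 0.22·ln(64000) + 0.15·ln(55000) + 0.05·ln(15000) = 3.1533 + 3.5790 + 2.4347 + 1.6373 + 0.4808 = 11.2851
CE = e^11.2851 ≈ 79626.32

$79,626.32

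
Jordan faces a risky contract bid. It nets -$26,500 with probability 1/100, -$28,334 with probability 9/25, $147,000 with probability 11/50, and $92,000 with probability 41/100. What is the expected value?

$59,594.76

EV = 1/100 × (-26500) + 9/25 × (-28334) + 11/50 × 147000 + 41/100 × 92000 = -265 − 10200.24 + 32340 + 37720 = 59594.76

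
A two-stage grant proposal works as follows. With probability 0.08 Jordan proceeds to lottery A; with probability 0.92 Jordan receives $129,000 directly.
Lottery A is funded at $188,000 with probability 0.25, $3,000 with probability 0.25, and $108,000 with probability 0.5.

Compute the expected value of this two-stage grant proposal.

EV(A) = 0.25 × 188000 + 0.25 × 3000 + 0.5 × 108000 = 47000 + 750 + 54000 = 101750
Branch B: 129000 (certain)
Overall = 0.08 × 101750 + 0.92 × 129000 = 8140 + 118680 = 126820

$126,820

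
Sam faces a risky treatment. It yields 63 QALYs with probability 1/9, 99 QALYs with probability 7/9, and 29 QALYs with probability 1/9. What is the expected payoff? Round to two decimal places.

87.22 QALYs

EV = 1/9 × 63 + 7/9 × 99 + 1/9 × 29 = 7 + 77 + 3.2222 = 87.2222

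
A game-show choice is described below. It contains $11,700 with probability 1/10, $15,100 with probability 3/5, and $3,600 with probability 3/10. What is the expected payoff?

EV = 1/10 × 11700 + 3/5 × 15100 + 3/10 × 3600 = 1170 + 9060 + 1080 = 11310

$11,310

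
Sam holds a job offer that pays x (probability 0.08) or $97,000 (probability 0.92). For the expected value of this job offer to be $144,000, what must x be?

x = $684,500

0.08·x + 0.92·97000 = 144000
0.08·x = 144000 − 89240 = 54760
x = 54760 / 0.08 = 684500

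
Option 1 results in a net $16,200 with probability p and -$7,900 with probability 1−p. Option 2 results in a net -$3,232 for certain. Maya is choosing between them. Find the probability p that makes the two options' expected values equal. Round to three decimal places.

p = 0.194

p·16200 + (1−p)·(-7900) = -3232
24100p − 7900 = -3232
p = (-3232 + 7900) / 24100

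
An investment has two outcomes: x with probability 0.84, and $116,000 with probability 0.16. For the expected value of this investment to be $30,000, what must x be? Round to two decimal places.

0.84·x + 0.16·116000 = 30000
0.84·x = 30000 − 18560 = 11440
x = 11440 / 0.84 = 13619.0476

x = $13,619.05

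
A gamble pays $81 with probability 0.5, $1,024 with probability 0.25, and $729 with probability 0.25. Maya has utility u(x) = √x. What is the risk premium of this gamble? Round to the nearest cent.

E[u] = 0.5·√81 + 0.25·√1024 + 0.25·√729 = 0.5·9 + 0.25·32 + 0.25·27 = 19.25
CE = (19.25)² = 370.5625
Risk premium = EV − CE = 478.75 − 370.5625 = 108.1875

$108.19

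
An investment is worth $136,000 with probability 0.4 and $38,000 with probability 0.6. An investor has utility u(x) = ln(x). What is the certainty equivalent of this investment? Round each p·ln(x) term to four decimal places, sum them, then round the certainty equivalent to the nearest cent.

$63,284.77

E[u] = 0.4·ln(136000) + 0.6·ln(38000) = 4.7282 + 6.3272 = 11.0554
CE = e^11.0554 ≈ 63284.77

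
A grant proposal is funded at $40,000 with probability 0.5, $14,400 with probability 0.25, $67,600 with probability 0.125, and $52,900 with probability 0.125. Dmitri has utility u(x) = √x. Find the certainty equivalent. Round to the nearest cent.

$36,576.56

E[u] = 0.5·√40000 + 0.25·√14400 + 0.125·√67600 + 0.125·√52900 = 0.5·200 + 0.25·120 + 0.125·260 + 0.125·230 = 191.25
CE = (191.25)² = 36576.5625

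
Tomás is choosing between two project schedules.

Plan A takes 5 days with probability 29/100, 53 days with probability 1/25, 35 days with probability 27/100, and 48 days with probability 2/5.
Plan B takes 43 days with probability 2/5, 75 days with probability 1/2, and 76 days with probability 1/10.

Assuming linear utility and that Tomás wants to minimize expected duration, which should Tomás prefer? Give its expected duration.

Plan A (32.22 days)

Plan A = 29/100 × 5 + 1/25 × 53 + 27/100 × 35 + 2/5 × 48 = 1.45 + 2.12 + 9.45 + 19.2 = 32.22
Plan B = 2/5 × 43 + 1/2 × 75 + 1/10 × 76 = 17.2 + 37.5 + 7.6 = 62.3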